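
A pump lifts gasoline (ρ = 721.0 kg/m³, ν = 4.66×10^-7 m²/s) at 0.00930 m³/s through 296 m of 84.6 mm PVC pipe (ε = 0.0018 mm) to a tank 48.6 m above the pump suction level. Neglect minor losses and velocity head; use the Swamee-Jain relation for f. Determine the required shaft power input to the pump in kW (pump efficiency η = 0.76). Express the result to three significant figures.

P_shaft ≈ 4.82 kW

V = 4Q/(πD²) = 1.654 m/s; Re = 3.00×10^5; ε/D = 2.13×10^-5; f = 0.01462
h_f = f(L/D)V²/2g = 7.136 m
Total head H = z + h_f = 48.6 + 7.136 = 55.74 m
P_hyd = ρgQH = 721.0·9.81·0.00930·55.74 = 3.666 kW
P_shaft = P_hyd/η = 3.666/0.76 = 4.824 kW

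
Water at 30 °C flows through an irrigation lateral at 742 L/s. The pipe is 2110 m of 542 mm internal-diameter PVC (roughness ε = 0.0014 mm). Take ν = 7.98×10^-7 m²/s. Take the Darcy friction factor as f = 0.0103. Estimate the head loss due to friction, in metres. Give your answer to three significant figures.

V = 4Q/(πD²) = 4·0.742/(π·0.542²) = 3.216 m/s
h_f = f(L/D)V²/(2g) = 0.01030·(2110/0.542)·3.216²/(2·9.81) = 21.14 m

h_f ≈ 21.1 m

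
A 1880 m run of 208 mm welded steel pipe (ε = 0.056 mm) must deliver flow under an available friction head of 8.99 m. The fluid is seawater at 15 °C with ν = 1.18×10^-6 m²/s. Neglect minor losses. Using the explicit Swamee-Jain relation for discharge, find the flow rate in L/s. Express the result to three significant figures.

Swamee-Jain (Type II): Q = -0.965·√(gD⁵h_f/L)·ln[ε/(3.7D) + √(3.17ν²L/(gD³h_f))]
√(gD⁵h_f/L) = √(9.81·0.208⁵·8.99/1880) = 0.004274
ε/(3.7D) = 7.28×10^-5; √(3.17ν²L/(gD³h_f)) = 1.02×10^-4
Q = -0.965·0.004274·ln(1.750×10^-4) = 0.03568 m³/s
Check: V = 1.05 m/s, Re = 1.85×10^5, f = 0.01776, h_f = 9.02 m ≈ 8.99 m ✓

Q ≈ 35.7 L/s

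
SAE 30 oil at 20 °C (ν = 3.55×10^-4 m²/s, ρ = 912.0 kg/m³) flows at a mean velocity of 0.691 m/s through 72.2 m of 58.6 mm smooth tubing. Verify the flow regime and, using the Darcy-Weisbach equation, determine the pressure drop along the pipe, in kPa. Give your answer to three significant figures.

Re = VD/ν = 0.691·0.05860/3.55×10^-4 = 114 → laminar (Re < 2300)
f = 64/Re = 0.5611
h_f = f(L/D)V²/(2g) = 0.5611·(72.2/0.05860)·0.691²/(2·9.81) = 16.82 m
Δp = ρg·h_f = 912.0·9.81·16.82 = 150.5 kPa

Δp ≈ 151 kPa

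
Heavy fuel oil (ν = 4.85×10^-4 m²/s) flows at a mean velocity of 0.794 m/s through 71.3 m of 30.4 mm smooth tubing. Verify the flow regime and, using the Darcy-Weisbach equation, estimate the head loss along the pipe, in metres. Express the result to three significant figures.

Re = VD/ν = 0.794·0.03040/4.85×10^-4 = 49.8 → laminar (Re < 2300)
f = 64/Re = 1.286
h_f = f(L/D)V²/(2g) = 1.286·(71.3/0.03040)·0.794²/(2·9.81) = 96.91 m

h_f ≈ 96.9 m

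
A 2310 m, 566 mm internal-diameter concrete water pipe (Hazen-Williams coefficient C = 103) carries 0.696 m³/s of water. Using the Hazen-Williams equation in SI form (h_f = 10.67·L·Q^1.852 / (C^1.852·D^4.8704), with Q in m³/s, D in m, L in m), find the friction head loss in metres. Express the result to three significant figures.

h_f ≈ 37.7 m

h_f = 10.67·2310·0.696^1.852 / (103^1.852·0.566^4.8704) = 37.70 m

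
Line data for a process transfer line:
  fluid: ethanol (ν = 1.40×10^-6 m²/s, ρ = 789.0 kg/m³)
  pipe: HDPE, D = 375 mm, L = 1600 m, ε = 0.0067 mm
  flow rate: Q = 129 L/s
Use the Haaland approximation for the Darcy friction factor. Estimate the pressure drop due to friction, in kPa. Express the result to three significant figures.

V = 4Q/(πD²) = 4·0.129/(π·0.375²) = 1.168 m/s
Re = VD/ν = 1.168·0.375/1.40×10^-6 = 3.13×10^5 → turbulent
ε/D = 0.0067/375 = 1.79×10^-5
Haaland: f = 0.01438
h_f = f(L/D)V²/(2g) = 0.01438·(1600/0.375)·1.168²/(2·9.81) = 4.267 m
Δp = ρg·h_f = 789.0·9.81·4.267 = 33.03 kPa

Δp ≈ 33.0 kPa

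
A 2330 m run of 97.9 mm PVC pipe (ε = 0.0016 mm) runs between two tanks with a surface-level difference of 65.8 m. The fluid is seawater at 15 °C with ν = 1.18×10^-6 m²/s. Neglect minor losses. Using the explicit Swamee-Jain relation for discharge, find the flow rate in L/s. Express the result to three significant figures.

Q ≈ 13.6 L/s

Swamee-Jain (Type II): Q = -0.965·√(gD⁵h_f/L)·ln[ε/(3.7D) + √(3.17ν²L/(gD³h_f))]
√(gD⁵h_f/L) = √(9.81·0.0979⁵·65.8/2330) = 0.001578
ε/(3.7D) = 4.42×10^-6; √(3.17ν²L/(gD³h_f)) = 1.30×10^-4
Q = -0.965·0.001578·ln(1.347×10^-4) = 0.01358 m³/s
Check: V = 1.80 m/s, Re = 1.50×10^5, f = 0.01658, h_f = 65.4 m ≈ 65.8 m ✓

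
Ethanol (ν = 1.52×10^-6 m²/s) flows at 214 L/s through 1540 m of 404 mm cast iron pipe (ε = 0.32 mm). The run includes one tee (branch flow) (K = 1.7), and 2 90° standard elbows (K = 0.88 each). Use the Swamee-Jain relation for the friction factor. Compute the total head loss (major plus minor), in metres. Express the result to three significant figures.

H_L ≈ 11.0 m

V = 4Q/(πD²) = 1.669 m/s; V²/2g = 0.1420 m
Re = 4.44×10^5, ε/D = 7.92×10^-4 → f = 0.01948 (Swamee-Jain)
Major: h_f = f(L/D)·V²/2g = 0.01948·3812·0.1420 = 10.55 m
Minor: ΣK = 3.46; h_m = ΣK·V²/2g = 0.4915 m
Total H_L = 10.55 + 0.4915 = 11.04 m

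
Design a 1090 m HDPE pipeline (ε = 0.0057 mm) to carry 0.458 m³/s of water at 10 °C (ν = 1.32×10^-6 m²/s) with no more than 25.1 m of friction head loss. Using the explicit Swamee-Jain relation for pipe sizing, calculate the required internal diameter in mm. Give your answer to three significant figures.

Swamee-Jain (Type III): D = 0.66·[ε^1.25·(LQ²/(gh_f))^4.75 + ν·Q^9.4·(L/(gh_f))^5.2]^0.04
LQ²/(gh_f) = 0.9286; L/(gh_f) = 4.427
Term 1 = ε^1.25·(…)^4.75 = 1.96×10^-7; Term 2 = ν·Q^9.4·(…)^5.2 = 1.96×10^-6
D = 0.66·(1.96×10^-7 + 1.96×10^-6)^0.04 = 0.3916 m = 392 mm
Check: V = 3.80 m/s, Re = 1.13×10^6, f = 0.01175, h_f = 24.1 m ≈ 25.1 m ✓

D ≈ 392 mm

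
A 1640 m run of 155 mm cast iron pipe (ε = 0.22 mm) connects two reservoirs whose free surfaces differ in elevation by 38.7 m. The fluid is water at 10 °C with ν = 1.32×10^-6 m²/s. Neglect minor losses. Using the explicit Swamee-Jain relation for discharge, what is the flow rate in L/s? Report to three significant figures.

Swamee-Jain (Type II): Q = -0.965·√(gD⁵h_f/L)·ln[ε/(3.7D) + √(3.17ν²L/(gD³h_f))]
√(gD⁵h_f/L) = √(9.81·0.155⁵·38.7/1640) = 0.004551
ε/(3.7D) = 3.84×10^-4; √(3.17ν²L/(gD³h_f)) = 8.00×10^-5
Q = -0.965·0.004551·ln(4.637×10^-4) = 0.03371 m³/s
Check: V = 1.79 m/s, Re = 2.10×10^5, f = 0.02266, h_f = 39.0 m ≈ 38.7 m ✓

Q ≈ 33.7 L/s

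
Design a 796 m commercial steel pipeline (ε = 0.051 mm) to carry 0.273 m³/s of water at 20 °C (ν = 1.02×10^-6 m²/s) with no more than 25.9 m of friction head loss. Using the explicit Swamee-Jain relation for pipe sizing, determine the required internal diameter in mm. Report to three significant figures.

D ≈ 310 mm

Swamee-Jain (Type III): D = 0.66·[ε^1.25·(LQ²/(gh_f))^4.75 + ν·Q^9.4·(L/(gh_f))^5.2]^0.04
LQ²/(gh_f) = 0.2335; L/(gh_f) = 3.133
Term 1 = ε^1.25·(…)^4.75 = 4.30×10^-9; Term 2 = ν·Q^9.4·(…)^5.2 = 1.94×10^-9
D = 0.66·(4.30×10^-9 + 1.94×10^-9)^0.04 = 0.3100 m = 310 mm
Check: V = 3.62 m/s, Re = 1.10×10^6, f = 0.01428, h_f = 24.5 m ≈ 25.9 m ✓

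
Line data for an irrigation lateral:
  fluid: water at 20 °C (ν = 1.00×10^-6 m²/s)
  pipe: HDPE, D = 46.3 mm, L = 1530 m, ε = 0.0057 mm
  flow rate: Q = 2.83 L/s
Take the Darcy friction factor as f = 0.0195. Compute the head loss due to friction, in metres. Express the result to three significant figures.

V = 4Q/(πD²) = 4·0.00283/(π·0.0463²) = 1.681 m/s
h_f = f(L/D)V²/(2g) = 0.01950·(1530/0.0463)·1.681²/(2·9.81) = 92.79 m

h_f ≈ 92.8 m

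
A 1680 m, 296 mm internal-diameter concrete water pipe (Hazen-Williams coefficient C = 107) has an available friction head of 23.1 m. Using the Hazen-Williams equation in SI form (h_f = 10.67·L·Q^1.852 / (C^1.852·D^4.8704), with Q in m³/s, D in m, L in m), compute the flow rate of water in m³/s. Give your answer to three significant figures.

Rearranging: Q = [h_f·C^1.852·D^4.8704 / (10.67·L)]^(1/1.852)
Q = [23.1·107^1.852·0.296^4.8704 / (10.67·1680)]^0.540 = 0.1198 m³/s

Q ≈ 0.120 m³/s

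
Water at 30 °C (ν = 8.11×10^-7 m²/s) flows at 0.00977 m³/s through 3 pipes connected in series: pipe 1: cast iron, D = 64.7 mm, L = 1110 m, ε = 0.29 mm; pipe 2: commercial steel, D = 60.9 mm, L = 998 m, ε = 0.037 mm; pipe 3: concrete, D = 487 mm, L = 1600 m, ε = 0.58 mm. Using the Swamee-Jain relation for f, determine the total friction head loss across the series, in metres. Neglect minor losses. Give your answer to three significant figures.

Pipe 1: V = 2.972 m/s, Re = 2.37×10^5, ε/D = 0.00448, f = 0.02998, h_1 = f(L/D)V²/2g = 231.5 m
Pipe 2: V = 3.354 m/s, Re = 2.52×10^5, ε/D = 6.08×10^-4, f = 0.01914, h_2 = f(L/D)V²/2g = 179.9 m
Pipe 3: V = 0.05245 m/s, Re = 3.15×10^4, ε/D = 0.00119, f = 0.02639, h_3 = f(L/D)V²/2g = 0.01215 m
Series → Q common, losses add: H = Σh = 411.4 m

H ≈ 411 m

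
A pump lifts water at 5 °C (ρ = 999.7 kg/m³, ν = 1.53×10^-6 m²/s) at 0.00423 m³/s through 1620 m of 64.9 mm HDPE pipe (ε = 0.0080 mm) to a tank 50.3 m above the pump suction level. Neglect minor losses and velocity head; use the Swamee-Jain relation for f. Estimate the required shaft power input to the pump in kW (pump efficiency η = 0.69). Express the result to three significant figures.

V = 4Q/(πD²) = 1.279 m/s; Re = 5.42×10^4; ε/D = 1.23×10^-4; f = 0.02090
h_f = f(L/D)V²/2g = 43.48 m
Total head H = z + h_f = 50.3 + 43.48 = 93.78 m
P_hyd = ρgQH = 999.7·9.81·0.00423·93.78 = 3.890 kW
P_shaft = P_hyd/η = 3.890/0.69 = 5.638 kW

P_shaft ≈ 5.64 kW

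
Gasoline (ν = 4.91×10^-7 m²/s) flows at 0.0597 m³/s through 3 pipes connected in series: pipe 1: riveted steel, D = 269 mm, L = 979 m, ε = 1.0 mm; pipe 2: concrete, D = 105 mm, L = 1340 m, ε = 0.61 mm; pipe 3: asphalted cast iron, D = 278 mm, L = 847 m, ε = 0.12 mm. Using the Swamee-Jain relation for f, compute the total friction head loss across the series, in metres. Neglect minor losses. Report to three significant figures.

Pipe 1: V = 1.050 m/s, Re = 5.76×10^5, ε/D = 0.00372, f = 0.02811, h_1 = f(L/D)V²/2g = 5.755 m
Pipe 2: V = 6.895 m/s, Re = 1.47×10^6, ε/D = 0.00581, f = 0.03190, h_2 = f(L/D)V²/2g = 986.2 m
Pipe 3: V = 0.9835 m/s, Re = 5.57×10^5, ε/D = 4.32×10^-4, f = 0.01723, h_3 = f(L/D)V²/2g = 2.589 m
Series → Q common, losses add: H = Σh = 994.5 m

H ≈ 995 m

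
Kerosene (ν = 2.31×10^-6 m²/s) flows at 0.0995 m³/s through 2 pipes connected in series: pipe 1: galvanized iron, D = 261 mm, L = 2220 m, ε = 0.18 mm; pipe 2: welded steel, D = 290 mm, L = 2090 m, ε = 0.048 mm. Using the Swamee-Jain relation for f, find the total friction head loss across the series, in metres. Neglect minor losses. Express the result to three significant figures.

H ≈ 43.9 m

Pipe 1: V = 1.860 m/s, Re = 2.10×10^5, ε/D = 6.90×10^-4, f = 0.01980, h_1 = f(L/D)V²/2g = 29.68 m
Pipe 2: V = 1.506 m/s, Re = 1.89×10^5, ε/D = 1.66×10^-4, f = 0.01702, h_2 = f(L/D)V²/2g = 14.19 m
Series → Q common, losses add: H = Σh = 43.87 m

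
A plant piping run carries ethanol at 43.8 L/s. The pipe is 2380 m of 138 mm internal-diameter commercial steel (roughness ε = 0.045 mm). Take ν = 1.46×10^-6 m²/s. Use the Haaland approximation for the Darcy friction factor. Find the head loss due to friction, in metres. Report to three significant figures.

h_f ≈ 129 m

V = 4Q/(πD²) = 4·0.0438/(π·0.138²) = 2.928 m/s
Re = VD/ν = 2.928·0.138/1.46×10^-6 = 2.77×10^5 → turbulent
ε/D = 0.045/138 = 3.26×10^-4
Haaland: f = 0.01710
h_f = f(L/D)V²/(2g) = 0.01710·(2380/0.138)·2.928²/(2·9.81) = 128.9 m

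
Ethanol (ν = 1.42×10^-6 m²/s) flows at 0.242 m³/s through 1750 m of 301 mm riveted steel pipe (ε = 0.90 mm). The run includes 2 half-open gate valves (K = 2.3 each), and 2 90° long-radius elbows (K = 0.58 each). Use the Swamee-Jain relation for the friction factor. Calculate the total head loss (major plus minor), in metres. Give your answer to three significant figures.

V = 4Q/(πD²) = 3.401 m/s; V²/2g = 0.5895 m
Re = 7.21×10^5, ε/D = 0.00299 → f = 0.02642 (Swamee-Jain)
Major: h_f = f(L/D)·V²/2g = 0.02642·5814·0.5895 = 90.54 m
Minor: ΣK = 5.76; h_m = ΣK·V²/2g = 3.396 m
Total H_L = 90.54 + 3.396 = 93.93 m

H_L ≈ 93.9 m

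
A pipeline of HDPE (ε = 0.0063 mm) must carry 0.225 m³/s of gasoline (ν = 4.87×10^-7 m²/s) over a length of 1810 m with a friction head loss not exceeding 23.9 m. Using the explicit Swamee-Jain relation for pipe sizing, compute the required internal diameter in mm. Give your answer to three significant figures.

D ≈ 325 mm

Swamee-Jain (Type III): D = 0.66·[ε^1.25·(LQ²/(gh_f))^4.75 + ν·Q^9.4·(L/(gh_f))^5.2]^0.04
LQ²/(gh_f) = 0.3908; L/(gh_f) = 7.720
Term 1 = ε^1.25·(…)^4.75 = 3.64×10^-9; Term 2 = ν·Q^9.4·(…)^5.2 = 1.64×10^-8
D = 0.66·(3.64×10^-9 + 1.64×10^-8)^0.04 = 0.3248 m = 325 mm
Check: V = 2.72 m/s, Re = 1.81×10^6, f = 0.01118, h_f = 23.4 m ≈ 23.9 m ✓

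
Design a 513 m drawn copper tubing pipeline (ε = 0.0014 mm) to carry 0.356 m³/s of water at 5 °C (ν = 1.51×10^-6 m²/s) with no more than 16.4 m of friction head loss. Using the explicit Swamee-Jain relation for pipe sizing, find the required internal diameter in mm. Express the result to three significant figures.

D ≈ 333 mm

Swamee-Jain (Type III): D = 0.66·[ε^1.25·(LQ²/(gh_f))^4.75 + ν·Q^9.4·(L/(gh_f))^5.2]^0.04
LQ²/(gh_f) = 0.4041; L/(gh_f) = 3.189
Term 1 = ε^1.25·(…)^4.75 = 6.51×10^-10; Term 2 = ν·Q^9.4·(…)^5.2 = 3.81×10^-8
D = 0.66·(6.51×10^-10 + 3.81×10^-8)^0.04 = 0.3335 m = 333 mm
Check: V = 4.08 m/s, Re = 9.00×10^5, f = 0.01191, h_f = 15.5 m ≈ 16.4 m ✓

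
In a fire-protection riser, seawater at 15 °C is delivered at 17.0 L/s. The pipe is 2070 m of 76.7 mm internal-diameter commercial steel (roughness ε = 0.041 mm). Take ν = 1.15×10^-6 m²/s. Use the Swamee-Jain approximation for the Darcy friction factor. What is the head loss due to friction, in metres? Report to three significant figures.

V = 4Q/(πD²) = 4·0.0170/(π·0.0767²) = 3.679 m/s
Re = VD/ν = 3.679·0.0767/1.15×10^-6 = 2.45×10^5 → turbulent
ε/D = 0.041/76.7 = 5.35×10^-4
Swamee-Jain: f = 0.01880
h_f = f(L/D)V²/(2g) = 0.01880·(2070/0.0767)·3.679²/(2·9.81) = 350.0 m

h_f ≈ 350 m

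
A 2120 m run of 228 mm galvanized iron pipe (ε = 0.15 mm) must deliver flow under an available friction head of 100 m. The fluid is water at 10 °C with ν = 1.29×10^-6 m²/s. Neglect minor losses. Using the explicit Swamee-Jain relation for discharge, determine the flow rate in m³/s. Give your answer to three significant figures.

Swamee-Jain (Type II): Q = -0.965·√(gD⁵h_f/L)·ln[ε/(3.7D) + √(3.17ν²L/(gD³h_f))]
√(gD⁵h_f/L) = √(9.81·0.228⁵·100/2120) = 0.01689
ε/(3.7D) = 1.78×10^-4; √(3.17ν²L/(gD³h_f)) = 3.10×10^-5
Q = -0.965·0.01689·ln(2.088×10^-4) = 0.1381 m³/s
Check: V = 3.38 m/s, Re = 5.98×10^5, f = 0.01857, h_f = 101 m ≈ 100 m ✓

Q ≈ 0.138 m³/s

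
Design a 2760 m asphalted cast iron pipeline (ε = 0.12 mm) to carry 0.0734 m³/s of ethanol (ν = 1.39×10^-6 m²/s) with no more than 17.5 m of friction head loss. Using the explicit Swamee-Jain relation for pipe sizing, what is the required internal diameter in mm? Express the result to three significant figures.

Swamee-Jain (Type III): D = 0.66·[ε^1.25·(LQ²/(gh_f))^4.75 + ν·Q^9.4·(L/(gh_f))^5.2]^0.04
LQ²/(gh_f) = 0.08662; L/(gh_f) = 16.08
Term 1 = ε^1.25·(…)^4.75 = 1.13×10^-10; Term 2 = ν·Q^9.4·(…)^5.2 = 5.66×10^-11
D = 0.66·(1.13×10^-10 + 5.66×10^-11)^0.04 = 0.2684 m = 268 mm
Check: V = 1.30 m/s, Re = 2.51×10^5, f = 0.01828, h_f = 16.1 m ≈ 17.5 m ✓

D ≈ 268 mm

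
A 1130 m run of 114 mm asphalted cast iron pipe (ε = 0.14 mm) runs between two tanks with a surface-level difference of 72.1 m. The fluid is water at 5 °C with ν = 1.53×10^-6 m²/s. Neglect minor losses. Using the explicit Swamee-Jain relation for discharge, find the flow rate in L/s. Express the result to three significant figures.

Q ≈ 26.0 L/s

Swamee-Jain (Type II): Q = -0.965·√(gD⁵h_f/L)·ln[ε/(3.7D) + √(3.17ν²L/(gD³h_f))]
√(gD⁵h_f/L) = √(9.81·0.114⁵·72.1/1130) = 0.003472
ε/(3.7D) = 3.32×10^-4; √(3.17ν²L/(gD³h_f)) = 8.95×10^-5
Q = -0.965·0.003472·ln(4.214×10^-4) = 0.02604 m³/s
Check: V = 2.55 m/s, Re = 1.90×10^5, f = 0.02211, h_f = 72.7 m ≈ 72.1 m ✓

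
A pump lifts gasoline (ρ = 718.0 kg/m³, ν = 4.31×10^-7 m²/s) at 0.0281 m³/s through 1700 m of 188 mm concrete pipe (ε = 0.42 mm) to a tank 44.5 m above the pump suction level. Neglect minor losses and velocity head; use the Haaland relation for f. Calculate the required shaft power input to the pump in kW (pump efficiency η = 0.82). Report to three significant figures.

P_shaft ≈ 13.5 kW

V = 4Q/(πD²) = 1.012 m/s; Re = 4.42×10^5; ε/D = 0.00223; f = 0.02451
h_f = f(L/D)V²/2g = 11.58 m
Total head H = z + h_f = 44.5 + 11.58 = 56.08 m
P_hyd = ρgQH = 718.0·9.81·0.0281·56.08 = 11.10 kW
P_shaft = P_hyd/η = 11.10/0.82 = 13.54 kW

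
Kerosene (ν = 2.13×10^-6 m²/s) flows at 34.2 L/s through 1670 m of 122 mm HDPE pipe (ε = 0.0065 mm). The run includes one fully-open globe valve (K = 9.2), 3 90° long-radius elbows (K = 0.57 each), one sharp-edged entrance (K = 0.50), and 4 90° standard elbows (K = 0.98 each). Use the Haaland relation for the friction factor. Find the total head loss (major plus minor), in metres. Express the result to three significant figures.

V = 4Q/(πD²) = 2.926 m/s; V²/2g = 0.4362 m
Re = 1.68×10^5, ε/D = 5.33×10^-5 → f = 0.01636 (Haaland)
Major: h_f = f(L/D)·V²/2g = 0.01636·13689·0.4362 = 97.72 m
Minor: ΣK = 15.3; h_m = ΣK·V²/2g = 6.688 m
Total H_L = 97.72 + 6.688 = 104.4 m

H_L ≈ 104 m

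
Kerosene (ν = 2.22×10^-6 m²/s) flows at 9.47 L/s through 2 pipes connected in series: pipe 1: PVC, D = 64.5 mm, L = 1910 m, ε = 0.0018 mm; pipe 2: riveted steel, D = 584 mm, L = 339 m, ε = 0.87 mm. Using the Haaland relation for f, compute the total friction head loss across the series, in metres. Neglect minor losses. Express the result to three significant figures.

Pipe 1: V = 2.898 m/s, Re = 8.42×10^4, ε/D = 2.79×10^-5, f = 0.01858, h_1 = f(L/D)V²/2g = 235.6 m
Pipe 2: V = 0.03535 m/s, Re = 9300, ε/D = 0.00149, f = 0.03340, h_2 = f(L/D)V²/2g = 0.001235 m
Series → Q common, losses add: H = Σh = 235.6 m

H ≈ 236 m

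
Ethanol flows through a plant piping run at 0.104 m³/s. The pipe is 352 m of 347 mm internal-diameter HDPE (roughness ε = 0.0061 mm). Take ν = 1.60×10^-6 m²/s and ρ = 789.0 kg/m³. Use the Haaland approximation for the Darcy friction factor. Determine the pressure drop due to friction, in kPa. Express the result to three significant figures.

Δp ≈ 7.31 kPa

V = 4Q/(πD²) = 4·0.104/(π·0.347²) = 1.100 m/s
Re = VD/ν = 1.100·0.347/1.60×10^-6 = 2.39×10^5 → turbulent
ε/D = 0.0061/347 = 1.76×10^-5
Haaland: f = 0.01510
h_f = f(L/D)V²/(2g) = 0.01510·(352/0.347)·1.100²/(2·9.81) = 0.9444 m
Δp = ρg·h_f = 789.0·9.81·0.9444 = 7.310 kPa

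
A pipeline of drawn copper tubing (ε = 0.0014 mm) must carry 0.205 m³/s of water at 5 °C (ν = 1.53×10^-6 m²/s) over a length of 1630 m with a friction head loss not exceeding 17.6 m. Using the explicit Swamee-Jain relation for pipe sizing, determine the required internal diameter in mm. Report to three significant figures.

D ≈ 340 mm

Swamee-Jain (Type III): D = 0.66·[ε^1.25·(LQ²/(gh_f))^4.75 + ν·Q^9.4·(L/(gh_f))^5.2]^0.04
LQ²/(gh_f) = 0.3967; L/(gh_f) = 9.441
Term 1 = ε^1.25·(…)^4.75 = 5.96×10^-10; Term 2 = ν·Q^9.4·(…)^5.2 = 6.10×10^-8
D = 0.66·(5.96×10^-10 + 6.10×10^-8)^0.04 = 0.3397 m = 340 mm
Check: V = 2.26 m/s, Re = 5.02×10^5, f = 0.01315, h_f = 16.4 m ≈ 17.6 m ✓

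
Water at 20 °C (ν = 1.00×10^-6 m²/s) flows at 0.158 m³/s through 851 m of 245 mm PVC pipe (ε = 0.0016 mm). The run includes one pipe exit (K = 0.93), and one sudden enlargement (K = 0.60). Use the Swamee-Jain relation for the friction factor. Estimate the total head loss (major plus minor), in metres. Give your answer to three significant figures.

V = 4Q/(πD²) = 3.351 m/s; V²/2g = 0.5725 m
Re = 8.21×10^5, ε/D = 6.53×10^-6 → f = 0.01215 (Swamee-Jain)
Major: h_f = f(L/D)·V²/2g = 0.01215·3473·0.5725 = 24.15 m
Minor: ΣK = 1.53; h_m = ΣK·V²/2g = 0.8759 m
Total H_L = 24.15 + 0.8759 = 25.03 m

H_L ≈ 25.0 m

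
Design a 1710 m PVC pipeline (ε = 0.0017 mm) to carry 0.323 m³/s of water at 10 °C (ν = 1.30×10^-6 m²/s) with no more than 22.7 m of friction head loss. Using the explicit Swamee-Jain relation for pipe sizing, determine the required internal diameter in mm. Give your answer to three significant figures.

D ≈ 384 mm

Swamee-Jain (Type III): D = 0.66·[ε^1.25·(LQ²/(gh_f))^4.75 + ν·Q^9.4·(L/(gh_f))^5.2]^0.04
LQ²/(gh_f) = 0.8011; L/(gh_f) = 7.679
Term 1 = ε^1.25·(…)^4.75 = 2.14×10^-8; Term 2 = ν·Q^9.4·(…)^5.2 = 1.27×10^-6
D = 0.66·(2.14×10^-8 + 1.27×10^-6)^0.04 = 0.3837 m = 384 mm
Check: V = 2.79 m/s, Re = 8.24×10^5, f = 0.01209, h_f = 21.4 m ≈ 22.7 m ✓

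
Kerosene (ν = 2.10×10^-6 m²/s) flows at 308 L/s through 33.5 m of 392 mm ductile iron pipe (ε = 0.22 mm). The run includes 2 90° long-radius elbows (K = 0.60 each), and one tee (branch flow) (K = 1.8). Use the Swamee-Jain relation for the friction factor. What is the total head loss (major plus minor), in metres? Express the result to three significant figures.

V = 4Q/(πD²) = 2.552 m/s; V²/2g = 0.3320 m
Re = 4.76×10^5, ε/D = 5.61×10^-4 → f = 0.01819 (Swamee-Jain)
Major: h_f = f(L/D)·V²/2g = 0.01819·85.46·0.3320 = 0.5160 m
Minor: ΣK = 3.00; h_m = ΣK·V²/2g = 0.9959 m
Total H_L = 0.5160 + 0.9959 = 1.512 m

H_L ≈ 1.51 m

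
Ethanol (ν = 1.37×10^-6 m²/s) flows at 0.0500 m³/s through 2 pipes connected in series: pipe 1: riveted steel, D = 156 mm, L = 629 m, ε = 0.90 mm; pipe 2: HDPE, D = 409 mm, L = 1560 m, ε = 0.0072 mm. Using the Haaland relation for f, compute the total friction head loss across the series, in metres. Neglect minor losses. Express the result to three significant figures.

H ≈ 45.6 m

Pipe 1: V = 2.616 m/s, Re = 2.98×10^5, ε/D = 0.00577, f = 0.03206, h_1 = f(L/D)V²/2g = 45.08 m
Pipe 2: V = 0.3806 m/s, Re = 1.14×10^5, ε/D = 1.76×10^-5, f = 0.01743, h_2 = f(L/D)V²/2g = 0.4908 m
Series → Q common, losses add: H = Σh = 45.57 m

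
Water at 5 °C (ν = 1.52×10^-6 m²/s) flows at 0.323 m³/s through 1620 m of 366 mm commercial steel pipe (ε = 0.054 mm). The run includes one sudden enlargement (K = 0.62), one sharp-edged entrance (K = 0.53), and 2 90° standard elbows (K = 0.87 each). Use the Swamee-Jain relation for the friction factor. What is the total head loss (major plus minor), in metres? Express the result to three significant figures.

V = 4Q/(πD²) = 3.070 m/s; V²/2g = 0.4804 m
Re = 7.39×10^5, ε/D = 1.48×10^-4 → f = 0.01448 (Swamee-Jain)
Major: h_f = f(L/D)·V²/2g = 0.01448·4426·0.4804 = 30.78 m
Minor: ΣK = 2.89; h_m = ΣK·V²/2g = 1.388 m
Total H_L = 30.78 + 1.388 = 32.17 m

H_L ≈ 32.2 m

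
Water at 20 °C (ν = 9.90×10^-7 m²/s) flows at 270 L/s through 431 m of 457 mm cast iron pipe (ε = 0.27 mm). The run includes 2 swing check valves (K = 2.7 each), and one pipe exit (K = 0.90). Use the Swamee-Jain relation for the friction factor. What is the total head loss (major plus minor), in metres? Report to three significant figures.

H_L ≈ 3.22 m

V = 4Q/(πD²) = 1.646 m/s; V²/2g = 0.1381 m
Re = 7.60×10^5, ε/D = 5.91×10^-4 → f = 0.01803 (Swamee-Jain)
Major: h_f = f(L/D)·V²/2g = 0.01803·943.1·0.1381 = 2.348 m
Minor: ΣK = 6.30; h_m = ΣK·V²/2g = 0.8700 m
Total H_L = 2.348 + 0.8700 = 3.218 m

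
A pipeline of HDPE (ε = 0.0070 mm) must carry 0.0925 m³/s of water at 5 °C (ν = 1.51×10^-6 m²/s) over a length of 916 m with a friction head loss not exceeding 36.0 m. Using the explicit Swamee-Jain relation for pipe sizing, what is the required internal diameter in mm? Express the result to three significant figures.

D ≈ 193 mm

Swamee-Jain (Type III): D = 0.66·[ε^1.25·(LQ²/(gh_f))^4.75 + ν·Q^9.4·(L/(gh_f))^5.2]^0.04
LQ²/(gh_f) = 0.02219; L/(gh_f) = 2.594
Term 1 = ε^1.25·(…)^4.75 = 5.02×10^-15; Term 2 = ν·Q^9.4·(…)^5.2 = 4.10×10^-14
D = 0.66·(5.02×10^-15 + 4.10×10^-14)^0.04 = 0.1932 m = 193 mm
Check: V = 3.15 m/s, Re = 4.04×10^5, f = 0.01410, h_f = 33.9 m ≈ 36.0 m ✓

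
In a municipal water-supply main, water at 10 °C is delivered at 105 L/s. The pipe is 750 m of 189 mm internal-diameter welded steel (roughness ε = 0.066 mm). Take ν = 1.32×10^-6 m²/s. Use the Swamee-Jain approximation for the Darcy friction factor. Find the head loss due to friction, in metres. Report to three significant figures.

h_f ≈ 47.3 m

V = 4Q/(πD²) = 4·0.105/(π·0.189²) = 3.743 m/s
Re = VD/ν = 3.743·0.189/1.32×10^-6 = 5.36×10^5 → turbulent
ε/D = 0.066/189 = 3.49×10^-4
Swamee-Jain: f = 0.01668
h_f = f(L/D)V²/(2g) = 0.01668·(750/0.189)·3.743²/(2·9.81) = 47.25 m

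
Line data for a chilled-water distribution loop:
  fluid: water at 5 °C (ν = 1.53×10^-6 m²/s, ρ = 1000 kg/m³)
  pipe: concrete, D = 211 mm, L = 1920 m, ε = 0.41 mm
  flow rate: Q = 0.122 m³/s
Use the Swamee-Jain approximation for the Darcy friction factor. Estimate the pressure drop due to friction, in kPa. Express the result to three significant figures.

V = 4Q/(πD²) = 4·0.122/(π·0.211²) = 3.489 m/s
Re = VD/ν = 3.489·0.211/1.53×10^-6 = 4.81×10^5 → turbulent
ε/D = 0.41/211 = 0.00194
Swamee-Jain: f = 0.02375
h_f = f(L/D)V²/(2g) = 0.02375·(1920/0.211)·3.489²/(2·9.81) = 134.1 m
Δp = ρg·h_f = 1000·9.81·134.1 = 1315 kPa

Δp ≈ 1320 kPa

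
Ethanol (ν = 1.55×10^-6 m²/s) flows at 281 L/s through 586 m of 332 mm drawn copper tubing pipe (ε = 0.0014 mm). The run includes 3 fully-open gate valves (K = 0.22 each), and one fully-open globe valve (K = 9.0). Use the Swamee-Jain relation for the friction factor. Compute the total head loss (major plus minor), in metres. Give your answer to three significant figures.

H_L ≈ 17.0 m

V = 4Q/(πD²) = 3.246 m/s; V²/2g = 0.5370 m
Re = 6.95×10^5, ε/D = 4.22×10^-6 → f = 0.01244 (Swamee-Jain)
Major: h_f = f(L/D)·V²/2g = 0.01244·1765·0.5370 = 11.79 m
Minor: ΣK = 9.66; h_m = ΣK·V²/2g = 5.188 m
Total H_L = 11.79 + 5.188 = 16.97 m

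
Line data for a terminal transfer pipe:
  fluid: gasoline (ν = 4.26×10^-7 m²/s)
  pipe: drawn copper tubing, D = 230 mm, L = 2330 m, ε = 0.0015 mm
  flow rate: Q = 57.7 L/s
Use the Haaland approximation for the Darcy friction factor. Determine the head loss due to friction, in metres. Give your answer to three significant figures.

V = 4Q/(πD²) = 4·0.0577/(π·0.230²) = 1.389 m/s
Re = VD/ν = 1.389·0.230/4.26×10^-7 = 7.50×10^5 → turbulent
ε/D = 0.0015/230 = 6.52×10^-6
Haaland: f = 0.01226
h_f = f(L/D)V²/(2g) = 0.01226·(2330/0.230)·1.389²/(2·9.81) = 12.21 m

h_f ≈ 12.2 m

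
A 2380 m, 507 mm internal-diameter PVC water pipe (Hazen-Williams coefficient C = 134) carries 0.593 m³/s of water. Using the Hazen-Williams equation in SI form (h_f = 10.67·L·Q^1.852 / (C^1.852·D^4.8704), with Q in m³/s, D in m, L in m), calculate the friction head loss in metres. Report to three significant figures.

h_f ≈ 30.3 m

h_f = 10.67·2380·0.593^1.852 / (134^1.852·0.507^4.8704) = 30.32 m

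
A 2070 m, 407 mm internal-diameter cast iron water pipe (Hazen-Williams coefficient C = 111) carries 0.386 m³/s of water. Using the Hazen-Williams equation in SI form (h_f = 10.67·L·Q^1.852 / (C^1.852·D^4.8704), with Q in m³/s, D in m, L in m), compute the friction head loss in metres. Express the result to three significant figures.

h_f ≈ 49.2 m

h_f = 10.67·2070·0.386^1.852 / (111^1.852·0.407^4.8704) = 49.20 m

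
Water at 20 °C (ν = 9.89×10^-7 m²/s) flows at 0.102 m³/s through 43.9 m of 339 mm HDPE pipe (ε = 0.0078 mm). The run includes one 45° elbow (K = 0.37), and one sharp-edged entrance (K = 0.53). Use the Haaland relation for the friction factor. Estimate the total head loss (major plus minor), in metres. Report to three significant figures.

V = 4Q/(πD²) = 1.130 m/s; V²/2g = 0.06509 m
Re = 3.87×10^5, ε/D = 2.30×10^-5 → f = 0.01391 (Haaland)
Major: h_f = f(L/D)·V²/2g = 0.01391·129.5·0.06509 = 0.1172 m
Minor: ΣK = 0.900; h_m = ΣK·V²/2g = 0.05858 m
Total H_L = 0.1172 + 0.05858 = 0.1758 m

H_L ≈ 0.176 m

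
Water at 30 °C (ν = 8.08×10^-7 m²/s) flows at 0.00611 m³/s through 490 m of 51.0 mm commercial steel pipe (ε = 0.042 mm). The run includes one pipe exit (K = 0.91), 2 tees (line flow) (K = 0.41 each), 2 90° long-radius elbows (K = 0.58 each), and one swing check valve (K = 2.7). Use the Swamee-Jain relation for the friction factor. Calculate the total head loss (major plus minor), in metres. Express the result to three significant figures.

V = 4Q/(πD²) = 2.991 m/s; V²/2g = 0.4560 m
Re = 1.89×10^5, ε/D = 8.24×10^-4 → f = 0.02055 (Swamee-Jain)
Major: h_f = f(L/D)·V²/2g = 0.02055·9608·0.4560 = 90.02 m
Minor: ΣK = 5.59; h_m = ΣK·V²/2g = 2.549 m
Total H_L = 90.02 + 2.549 = 92.56 m

H_L ≈ 92.6 m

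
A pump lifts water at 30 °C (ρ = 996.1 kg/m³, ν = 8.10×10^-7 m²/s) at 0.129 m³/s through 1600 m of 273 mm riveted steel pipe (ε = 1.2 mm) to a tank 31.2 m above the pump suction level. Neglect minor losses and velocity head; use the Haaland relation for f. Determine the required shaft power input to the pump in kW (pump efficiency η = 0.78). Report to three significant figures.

V = 4Q/(πD²) = 2.204 m/s; Re = 7.43×10^5; ε/D = 0.00440; f = 0.02940
h_f = f(L/D)V²/2g = 42.66 m
Total head H = z + h_f = 31.2 + 42.66 = 73.86 m
P_hyd = ρgQH = 996.1·9.81·0.129·73.86 = 93.10 kW
P_shaft = P_hyd/η = 93.10/0.78 = 119.4 kW

P_shaft ≈ 119 kW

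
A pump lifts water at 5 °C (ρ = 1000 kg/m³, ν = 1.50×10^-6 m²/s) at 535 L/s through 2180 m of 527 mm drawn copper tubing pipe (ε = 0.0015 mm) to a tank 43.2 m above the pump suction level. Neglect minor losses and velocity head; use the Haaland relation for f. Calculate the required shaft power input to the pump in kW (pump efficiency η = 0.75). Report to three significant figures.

V = 4Q/(πD²) = 2.453 m/s; Re = 8.62×10^5; ε/D = 2.85×10^-6; f = 0.01192
h_f = f(L/D)V²/2g = 15.12 m
Total head H = z + h_f = 43.2 + 15.12 = 58.32 m
P_hyd = ρgQH = 1000·9.81·0.535·58.32 = 306.1 kW
P_shaft = P_hyd/η = 306.1/0.75 = 408.1 kW

P_shaft ≈ 408 kW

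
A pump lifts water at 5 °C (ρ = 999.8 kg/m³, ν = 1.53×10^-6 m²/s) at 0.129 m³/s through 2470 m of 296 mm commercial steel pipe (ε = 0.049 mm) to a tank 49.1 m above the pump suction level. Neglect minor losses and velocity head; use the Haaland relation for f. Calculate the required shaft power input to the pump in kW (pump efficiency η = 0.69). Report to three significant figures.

V = 4Q/(πD²) = 1.875 m/s; Re = 3.63×10^5; ε/D = 1.66×10^-4; f = 0.01545
h_f = f(L/D)V²/2g = 23.09 m
Total head H = z + h_f = 49.1 + 23.09 = 72.19 m
P_hyd = ρgQH = 999.8·9.81·0.129·72.19 = 91.34 kW
P_shaft = P_hyd/η = 91.34/0.69 = 132.4 kW

P_shaft ≈ 132 kW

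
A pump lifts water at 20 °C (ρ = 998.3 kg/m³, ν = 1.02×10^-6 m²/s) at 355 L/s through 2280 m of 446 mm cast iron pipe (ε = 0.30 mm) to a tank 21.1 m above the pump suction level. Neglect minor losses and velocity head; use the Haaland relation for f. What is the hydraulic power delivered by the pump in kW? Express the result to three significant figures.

P_hyd ≈ 159 kW

V = 4Q/(πD²) = 2.272 m/s; Re = 9.94×10^5; ε/D = 6.73×10^-4; f = 0.01826
h_f = f(L/D)V²/2g = 24.57 m
Total head H = z + h_f = 21.1 + 24.57 = 45.67 m
P_hyd = ρgQH = 998.3·9.81·0.355·45.67 = 158.8 kW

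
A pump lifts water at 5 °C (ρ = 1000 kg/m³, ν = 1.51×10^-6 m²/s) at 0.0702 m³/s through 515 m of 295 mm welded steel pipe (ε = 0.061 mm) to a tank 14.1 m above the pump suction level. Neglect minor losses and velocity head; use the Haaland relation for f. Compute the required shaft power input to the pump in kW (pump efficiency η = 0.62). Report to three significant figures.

V = 4Q/(πD²) = 1.027 m/s; Re = 2.01×10^5; ε/D = 2.07×10^-4; f = 0.01691
h_f = f(L/D)V²/2g = 1.587 m
Total head H = z + h_f = 14.1 + 1.587 = 15.69 m
P_hyd = ρgQH = 1000·9.81·0.0702·15.69 = 10.80 kW
P_shaft = P_hyd/η = 10.80/0.62 = 17.42 kW

P_shaft ≈ 17.4 kW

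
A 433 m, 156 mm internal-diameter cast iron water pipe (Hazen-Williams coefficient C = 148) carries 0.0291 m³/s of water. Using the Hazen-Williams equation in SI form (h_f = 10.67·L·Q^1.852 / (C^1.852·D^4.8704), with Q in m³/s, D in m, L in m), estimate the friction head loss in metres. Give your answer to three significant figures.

h_f = 10.67·433·0.0291^1.852 / (148^1.852·0.156^4.8704) = 5.374 m

h_f ≈ 5.37 m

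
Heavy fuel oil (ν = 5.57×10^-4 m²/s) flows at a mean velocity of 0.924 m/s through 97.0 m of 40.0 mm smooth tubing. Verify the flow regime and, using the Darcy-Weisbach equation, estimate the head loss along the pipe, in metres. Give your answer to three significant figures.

h_f ≈ 102 m

Re = VD/ν = 0.924·0.04000/5.57×10^-4 = 66.4 → laminar (Re < 2300)
f = 64/Re = 0.9645
h_f = f(L/D)V²/(2g) = 0.9645·(97.0/0.04000)·0.924²/(2·9.81) = 101.8 m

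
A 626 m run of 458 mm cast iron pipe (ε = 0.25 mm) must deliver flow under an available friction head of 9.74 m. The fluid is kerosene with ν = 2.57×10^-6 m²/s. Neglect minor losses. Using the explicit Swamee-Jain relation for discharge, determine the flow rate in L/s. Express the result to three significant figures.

Swamee-Jain (Type II): Q = -0.965·√(gD⁵h_f/L)·ln[ε/(3.7D) + √(3.17ν²L/(gD³h_f))]
√(gD⁵h_f/L) = √(9.81·0.458⁵·9.74/626) = 0.05546
ε/(3.7D) = 1.48×10^-4; √(3.17ν²L/(gD³h_f)) = 3.78×10^-5
Q = -0.965·0.05546·ln(1.853×10^-4) = 0.4599 m³/s
Check: V = 2.79 m/s, Re = 4.98×10^5, f = 0.01806, h_f = 9.81 m ≈ 9.74 m ✓

Q ≈ 460 L/s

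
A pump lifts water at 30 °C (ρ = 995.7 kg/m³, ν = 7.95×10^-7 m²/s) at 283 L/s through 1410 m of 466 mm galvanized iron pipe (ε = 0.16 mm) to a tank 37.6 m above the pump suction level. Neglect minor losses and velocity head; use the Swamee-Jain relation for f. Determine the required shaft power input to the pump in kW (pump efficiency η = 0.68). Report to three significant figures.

V = 4Q/(πD²) = 1.659 m/s; Re = 9.73×10^5; ε/D = 3.43×10^-4; f = 0.01615
h_f = f(L/D)V²/2g = 6.856 m
Total head H = z + h_f = 37.6 + 6.856 = 44.46 m
P_hyd = ρgQH = 995.7·9.81·0.283·44.46 = 122.9 kW
P_shaft = P_hyd/η = 122.9/0.68 = 180.7 kW

P_shaft ≈ 181 kW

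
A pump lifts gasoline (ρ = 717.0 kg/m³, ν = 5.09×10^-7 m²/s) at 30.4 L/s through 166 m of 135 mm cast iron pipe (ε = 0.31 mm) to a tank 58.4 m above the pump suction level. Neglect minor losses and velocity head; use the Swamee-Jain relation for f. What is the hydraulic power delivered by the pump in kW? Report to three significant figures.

V = 4Q/(πD²) = 2.124 m/s; Re = 5.63×10^5; ε/D = 0.00230; f = 0.02470
h_f = f(L/D)V²/2g = 6.984 m
Total head H = z + h_f = 58.4 + 6.984 = 65.38 m
P_hyd = ρgQH = 717.0·9.81·0.0304·65.38 = 13.98 kW

P_hyd ≈ 14.0 kW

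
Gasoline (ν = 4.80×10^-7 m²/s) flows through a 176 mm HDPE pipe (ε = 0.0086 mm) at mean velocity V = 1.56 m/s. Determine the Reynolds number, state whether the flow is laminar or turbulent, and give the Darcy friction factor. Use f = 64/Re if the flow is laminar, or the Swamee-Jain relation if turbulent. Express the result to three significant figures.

Re ≈ 5.72×10^5; turbulent; f ≈ 0.0136

Re = VD/ν = 1.560·0.176/4.80×10^-7 = 5.72×10^5
Re > 4000 → turbulent; ε/D = 4.89×10^-5
Swamee-Jain: f = 0.01357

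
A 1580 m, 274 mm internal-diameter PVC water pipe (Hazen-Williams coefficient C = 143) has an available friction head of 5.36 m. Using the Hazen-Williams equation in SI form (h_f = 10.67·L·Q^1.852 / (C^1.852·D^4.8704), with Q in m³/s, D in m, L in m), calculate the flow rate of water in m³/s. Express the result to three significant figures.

Q ≈ 0.0614 m³/s

Rearranging: Q = [h_f·C^1.852·D^4.8704 / (10.67·L)]^(1/1.852)
Q = [5.36·143^1.852·0.274^4.8704 / (10.67·1580)]^0.540 = 0.06140 m³/s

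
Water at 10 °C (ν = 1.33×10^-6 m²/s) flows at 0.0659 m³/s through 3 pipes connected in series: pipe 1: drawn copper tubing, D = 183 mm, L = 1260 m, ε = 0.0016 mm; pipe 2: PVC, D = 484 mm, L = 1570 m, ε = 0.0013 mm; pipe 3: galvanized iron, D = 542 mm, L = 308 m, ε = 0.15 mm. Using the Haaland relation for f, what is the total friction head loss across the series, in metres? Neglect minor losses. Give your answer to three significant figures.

Pipe 1: V = 2.505 m/s, Re = 3.45×10^5, ε/D = 8.74×10^-6, f = 0.01405, h_1 = f(L/D)V²/2g = 30.96 m
Pipe 2: V = 0.3582 m/s, Re = 1.30×10^5, ε/D = 2.69×10^-6, f = 0.01689, h_2 = f(L/D)V²/2g = 0.3582 m
Pipe 3: V = 0.2856 m/s, Re = 1.16×10^5, ε/D = 2.77×10^-4, f = 0.01865, h_3 = f(L/D)V²/2g = 0.04408 m
Series → Q common, losses add: H = Σh = 31.36 m

H ≈ 31.4 m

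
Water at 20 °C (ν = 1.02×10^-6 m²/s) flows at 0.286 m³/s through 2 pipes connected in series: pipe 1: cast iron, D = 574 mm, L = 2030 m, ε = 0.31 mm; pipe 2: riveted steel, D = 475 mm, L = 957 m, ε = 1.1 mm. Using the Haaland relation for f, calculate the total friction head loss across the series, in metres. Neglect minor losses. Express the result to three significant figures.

H ≈ 10.5 m

Pipe 1: V = 1.105 m/s, Re = 6.22×10^5, ε/D = 5.40×10^-4, f = 0.01768, h_1 = f(L/D)V²/2g = 3.893 m
Pipe 2: V = 1.614 m/s, Re = 7.52×10^5, ε/D = 0.00232, f = 0.02460, h_2 = f(L/D)V²/2g = 6.581 m
Series → Q common, losses add: H = Σh = 10.47 m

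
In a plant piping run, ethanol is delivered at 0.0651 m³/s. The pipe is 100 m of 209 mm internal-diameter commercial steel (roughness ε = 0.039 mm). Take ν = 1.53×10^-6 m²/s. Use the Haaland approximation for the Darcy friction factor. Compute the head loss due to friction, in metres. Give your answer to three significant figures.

h_f ≈ 1.43 m

V = 4Q/(πD²) = 4·0.0651/(π·0.209²) = 1.898 m/s
Re = VD/ν = 1.898·0.209/1.53×10^-6 = 2.59×10^5 → turbulent
ε/D = 0.039/209 = 1.87×10^-4
Haaland: f = 0.01623
h_f = f(L/D)V²/(2g) = 0.01623·(100/0.209)·1.898²/(2·9.81) = 1.425 m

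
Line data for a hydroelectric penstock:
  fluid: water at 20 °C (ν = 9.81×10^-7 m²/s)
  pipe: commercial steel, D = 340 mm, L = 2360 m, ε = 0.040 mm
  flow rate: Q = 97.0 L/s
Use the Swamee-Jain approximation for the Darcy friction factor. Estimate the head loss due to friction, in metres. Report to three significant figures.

h_f ≈ 6.13 m

V = 4Q/(πD²) = 4·0.0970/(π·0.340²) = 1.068 m/s
Re = VD/ν = 1.068·0.340/9.81×10^-7 = 3.70×10^5 → turbulent
ε/D = 0.040/340 = 1.18×10^-4
Swamee-Jain: f = 0.01519
h_f = f(L/D)V²/(2g) = 0.01519·(2360/0.340)·1.068²/(2·9.81) = 6.133 m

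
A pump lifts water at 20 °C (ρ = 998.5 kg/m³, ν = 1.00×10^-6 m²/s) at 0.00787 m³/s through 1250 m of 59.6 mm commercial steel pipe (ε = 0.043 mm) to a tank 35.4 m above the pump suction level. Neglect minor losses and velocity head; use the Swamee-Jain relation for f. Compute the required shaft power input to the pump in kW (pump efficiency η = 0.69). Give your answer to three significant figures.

V = 4Q/(πD²) = 2.821 m/s; Re = 1.68×10^5; ε/D = 7.21×10^-4; f = 0.02029
h_f = f(L/D)V²/2g = 172.6 m
Total head H = z + h_f = 35.4 + 172.6 = 208.0 m
P_hyd = ρgQH = 998.5·9.81·0.00787·208.0 = 16.03 kW
P_shaft = P_hyd/η = 16.03/0.69 = 23.24 kW

P_shaft ≈ 23.2 kW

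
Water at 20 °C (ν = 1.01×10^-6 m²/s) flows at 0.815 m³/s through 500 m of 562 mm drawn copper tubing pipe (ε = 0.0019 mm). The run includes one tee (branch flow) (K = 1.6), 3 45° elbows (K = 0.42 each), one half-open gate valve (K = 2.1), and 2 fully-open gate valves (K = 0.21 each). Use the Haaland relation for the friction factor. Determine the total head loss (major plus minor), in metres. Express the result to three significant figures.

H_L ≈ 8.14 m

V = 4Q/(πD²) = 3.285 m/s; V²/2g = 0.5502 m
Re = 1.83×10^6, ε/D = 3.38×10^-6 → f = 0.01058 (Haaland)
Major: h_f = f(L/D)·V²/2g = 0.01058·889.7·0.5502 = 5.179 m
Minor: ΣK = 5.38; h_m = ΣK·V²/2g = 2.960 m
Total H_L = 5.179 + 2.960 = 8.139 m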